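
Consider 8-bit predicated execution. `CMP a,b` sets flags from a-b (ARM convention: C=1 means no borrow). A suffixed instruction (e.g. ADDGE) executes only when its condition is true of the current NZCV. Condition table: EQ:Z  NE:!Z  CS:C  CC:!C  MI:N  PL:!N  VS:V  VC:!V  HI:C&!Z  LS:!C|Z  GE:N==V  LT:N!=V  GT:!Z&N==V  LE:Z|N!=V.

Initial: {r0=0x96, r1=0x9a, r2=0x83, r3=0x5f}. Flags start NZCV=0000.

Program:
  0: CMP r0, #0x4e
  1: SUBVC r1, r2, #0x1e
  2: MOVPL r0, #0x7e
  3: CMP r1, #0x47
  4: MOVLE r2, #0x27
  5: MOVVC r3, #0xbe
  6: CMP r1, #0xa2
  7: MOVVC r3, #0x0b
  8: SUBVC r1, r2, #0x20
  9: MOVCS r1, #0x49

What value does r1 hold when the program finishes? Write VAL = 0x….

[0] flags=0011 → (cmp)
[1] flags=0011 VC?F → skip
[2] flags=0011 PL?T → r0=0x7e
[3] flags=0011 → (cmp)
[4] flags=0011 LE?T → r2=0x27
[5] flags=0011 VC?F → skip
[6] flags=1000 → (cmp)
[7] flags=1000 VC?T → r3=0x0b
[8] flags=1000 VC?T → r1=0x07
[9] flags=1000 CS?F → skip

VAL = 0x07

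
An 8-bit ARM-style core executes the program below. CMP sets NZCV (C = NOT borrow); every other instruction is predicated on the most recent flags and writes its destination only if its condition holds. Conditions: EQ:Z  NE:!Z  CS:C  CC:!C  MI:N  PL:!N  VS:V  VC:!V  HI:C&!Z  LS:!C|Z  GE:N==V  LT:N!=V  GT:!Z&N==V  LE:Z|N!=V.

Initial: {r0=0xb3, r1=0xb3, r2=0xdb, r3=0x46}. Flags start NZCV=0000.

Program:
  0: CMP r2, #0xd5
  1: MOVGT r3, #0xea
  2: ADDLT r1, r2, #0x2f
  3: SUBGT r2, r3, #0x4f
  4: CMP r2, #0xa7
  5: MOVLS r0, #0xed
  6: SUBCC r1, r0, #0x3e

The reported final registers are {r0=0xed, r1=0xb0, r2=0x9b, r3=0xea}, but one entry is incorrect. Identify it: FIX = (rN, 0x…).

0: ✓ CMP  NZCV=0010
1: ✓ MOVGT  r3←0xea
2: · ADDLT
3: ✓ SUBGT  r2←0x9b
4: ✓ CMP  NZCV=1000
5: ✓ MOVLS  r0←0xed
6: ✓ SUBCC  r1←0xaf

FIX = (r1, 0xaf)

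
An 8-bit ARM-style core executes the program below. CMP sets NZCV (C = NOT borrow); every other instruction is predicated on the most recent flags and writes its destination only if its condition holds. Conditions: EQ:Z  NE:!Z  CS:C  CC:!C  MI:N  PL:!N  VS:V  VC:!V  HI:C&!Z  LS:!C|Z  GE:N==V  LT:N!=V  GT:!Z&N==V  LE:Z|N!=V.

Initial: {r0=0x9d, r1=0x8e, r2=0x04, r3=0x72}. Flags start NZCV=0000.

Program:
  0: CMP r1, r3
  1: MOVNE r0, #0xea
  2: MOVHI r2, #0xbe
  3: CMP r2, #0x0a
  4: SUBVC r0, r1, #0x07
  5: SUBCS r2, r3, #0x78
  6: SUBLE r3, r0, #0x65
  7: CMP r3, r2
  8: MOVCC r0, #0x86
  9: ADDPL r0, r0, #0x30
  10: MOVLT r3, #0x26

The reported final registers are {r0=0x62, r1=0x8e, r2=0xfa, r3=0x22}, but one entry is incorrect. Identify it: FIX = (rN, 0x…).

[0] flags=0011 → (cmp)
[1] flags=0011 NE?T → r0=0xea
[2] flags=0011 HI?T → r2=0xbe
[3] flags=1010 → (cmp)
[4] flags=1010 VC?T → r0=0x87
[5] flags=1010 CS?T → r2=0xfa
[6] flags=1010 LE?T → r3=0x22
[7] flags=0000 → (cmp)
[8] flags=0000 CC?T → r0=0x86
[9] flags=0000 PL?T → r0=0xb6
[10] flags=0000 LT?F → skip

FIX = (r0, 0xb6)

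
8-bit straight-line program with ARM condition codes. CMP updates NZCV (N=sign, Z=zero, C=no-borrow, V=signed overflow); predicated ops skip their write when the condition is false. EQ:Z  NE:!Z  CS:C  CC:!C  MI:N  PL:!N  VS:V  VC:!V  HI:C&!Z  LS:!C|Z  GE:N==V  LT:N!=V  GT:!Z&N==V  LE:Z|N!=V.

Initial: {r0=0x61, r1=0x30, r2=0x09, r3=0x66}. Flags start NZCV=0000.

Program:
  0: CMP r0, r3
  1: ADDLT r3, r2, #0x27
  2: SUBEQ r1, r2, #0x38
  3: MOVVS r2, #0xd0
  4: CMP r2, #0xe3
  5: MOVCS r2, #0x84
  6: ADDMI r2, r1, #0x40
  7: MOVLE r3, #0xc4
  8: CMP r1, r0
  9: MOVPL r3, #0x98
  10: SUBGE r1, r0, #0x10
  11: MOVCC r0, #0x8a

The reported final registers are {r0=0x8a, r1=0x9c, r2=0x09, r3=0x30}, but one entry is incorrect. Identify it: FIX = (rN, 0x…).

FIX = (r1, 0x30)

[0] flags=1000 → (cmp)
[1] flags=1000 LT?T → r3=0x30
[2] flags=1000 EQ?F → skip
[3] flags=1000 VS?F → skip
[4] flags=0000 → (cmp)
[5] flags=0000 CS?F → skip
[6] flags=0000 MI?F → skip
[7] flags=0000 LE?F → skip
[8] flags=1000 → (cmp)
[9] flags=1000 PL?F → skip
[10] flags=1000 GE?F → skip
[11] flags=1000 CC?T → r0=0x8a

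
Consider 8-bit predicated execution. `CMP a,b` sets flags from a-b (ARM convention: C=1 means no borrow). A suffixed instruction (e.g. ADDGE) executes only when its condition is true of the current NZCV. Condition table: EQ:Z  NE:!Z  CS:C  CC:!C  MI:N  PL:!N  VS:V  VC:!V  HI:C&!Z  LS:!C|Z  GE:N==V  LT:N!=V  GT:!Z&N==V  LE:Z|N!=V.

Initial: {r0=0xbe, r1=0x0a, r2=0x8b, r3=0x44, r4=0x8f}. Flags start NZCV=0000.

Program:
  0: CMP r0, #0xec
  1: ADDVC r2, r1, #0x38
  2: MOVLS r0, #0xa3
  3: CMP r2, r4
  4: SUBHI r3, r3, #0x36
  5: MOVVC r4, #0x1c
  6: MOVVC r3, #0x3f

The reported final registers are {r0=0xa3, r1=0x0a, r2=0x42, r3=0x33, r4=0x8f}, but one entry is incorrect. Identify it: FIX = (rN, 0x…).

FIX = (r3, 0x44)

0: ✓ CMP  NZCV=1000
1: ✓ ADDVC  r2←0x42
2: ✓ MOVLS  r0←0xa3
3: ✓ CMP  NZCV=1001
4: · SUBHI
5: · MOVVC
6: · MOVVC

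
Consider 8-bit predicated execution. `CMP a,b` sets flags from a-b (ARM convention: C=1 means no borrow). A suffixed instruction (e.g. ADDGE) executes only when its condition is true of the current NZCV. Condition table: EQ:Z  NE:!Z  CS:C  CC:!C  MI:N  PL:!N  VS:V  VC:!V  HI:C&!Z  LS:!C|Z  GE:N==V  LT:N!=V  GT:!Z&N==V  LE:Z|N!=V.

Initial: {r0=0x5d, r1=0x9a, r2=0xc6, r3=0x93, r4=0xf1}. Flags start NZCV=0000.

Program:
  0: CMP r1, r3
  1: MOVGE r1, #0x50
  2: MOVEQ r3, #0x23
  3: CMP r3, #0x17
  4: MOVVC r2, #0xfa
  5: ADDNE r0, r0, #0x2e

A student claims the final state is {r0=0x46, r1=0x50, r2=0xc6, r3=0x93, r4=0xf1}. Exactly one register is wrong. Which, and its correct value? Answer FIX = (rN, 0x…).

0: ✓ CMP  NZCV=0010
1: ✓ MOVGE  r1←0x50
2: · MOVEQ
3: ✓ CMP  NZCV=0011
4: · MOVVC
5: ✓ ADDNE  r0←0x8b

FIX = (r0, 0x8b)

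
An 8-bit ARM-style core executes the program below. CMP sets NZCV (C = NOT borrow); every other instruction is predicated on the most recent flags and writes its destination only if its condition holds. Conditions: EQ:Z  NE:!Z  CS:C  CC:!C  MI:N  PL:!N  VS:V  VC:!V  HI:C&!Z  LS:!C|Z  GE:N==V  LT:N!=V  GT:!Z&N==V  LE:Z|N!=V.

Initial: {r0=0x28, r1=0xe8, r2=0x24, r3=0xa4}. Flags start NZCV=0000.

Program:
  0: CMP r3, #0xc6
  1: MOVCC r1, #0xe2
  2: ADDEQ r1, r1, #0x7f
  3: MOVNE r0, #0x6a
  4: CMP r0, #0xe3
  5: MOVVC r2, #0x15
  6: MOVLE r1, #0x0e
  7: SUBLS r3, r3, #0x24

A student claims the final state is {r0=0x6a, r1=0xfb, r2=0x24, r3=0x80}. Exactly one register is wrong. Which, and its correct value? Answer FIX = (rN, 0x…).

0: ✓ CMP  NZCV=1000
1: ✓ MOVCC  r1←0xe2
2: · ADDEQ
3: ✓ MOVNE  r0←0x6a
4: ✓ CMP  NZCV=1001
5: · MOVVC
6: · MOVLE
7: ✓ SUBLS  r3←0x80

FIX = (r1, 0xe2)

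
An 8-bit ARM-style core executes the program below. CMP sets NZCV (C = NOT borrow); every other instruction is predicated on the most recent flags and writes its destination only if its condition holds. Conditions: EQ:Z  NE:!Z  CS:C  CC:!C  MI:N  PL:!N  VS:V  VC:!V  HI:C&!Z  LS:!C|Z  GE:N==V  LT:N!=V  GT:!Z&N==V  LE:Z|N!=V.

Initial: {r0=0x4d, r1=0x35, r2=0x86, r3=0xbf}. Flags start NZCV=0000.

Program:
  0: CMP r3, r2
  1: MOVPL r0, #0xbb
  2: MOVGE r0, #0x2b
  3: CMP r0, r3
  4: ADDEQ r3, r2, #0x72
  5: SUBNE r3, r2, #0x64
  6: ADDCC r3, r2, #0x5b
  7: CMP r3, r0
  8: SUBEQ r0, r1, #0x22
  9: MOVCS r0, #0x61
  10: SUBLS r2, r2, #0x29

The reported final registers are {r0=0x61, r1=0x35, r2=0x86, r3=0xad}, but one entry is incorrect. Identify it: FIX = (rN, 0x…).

[0] flags=0010 → (cmp)
[1] flags=0010 PL?T → r0=0xbb
[2] flags=0010 GE?T → r0=0x2b
[3] flags=0000 → (cmp)
[4] flags=0000 EQ?F → skip
[5] flags=0000 NE?T → r3=0x22
[6] flags=0000 CC?T → r3=0xe1
[7] flags=1010 → (cmp)
[8] flags=1010 EQ?F → skip
[9] flags=1010 CS?T → r0=0x61
[10] flags=1010 LS?F → skip

FIX = (r3, 0xe1)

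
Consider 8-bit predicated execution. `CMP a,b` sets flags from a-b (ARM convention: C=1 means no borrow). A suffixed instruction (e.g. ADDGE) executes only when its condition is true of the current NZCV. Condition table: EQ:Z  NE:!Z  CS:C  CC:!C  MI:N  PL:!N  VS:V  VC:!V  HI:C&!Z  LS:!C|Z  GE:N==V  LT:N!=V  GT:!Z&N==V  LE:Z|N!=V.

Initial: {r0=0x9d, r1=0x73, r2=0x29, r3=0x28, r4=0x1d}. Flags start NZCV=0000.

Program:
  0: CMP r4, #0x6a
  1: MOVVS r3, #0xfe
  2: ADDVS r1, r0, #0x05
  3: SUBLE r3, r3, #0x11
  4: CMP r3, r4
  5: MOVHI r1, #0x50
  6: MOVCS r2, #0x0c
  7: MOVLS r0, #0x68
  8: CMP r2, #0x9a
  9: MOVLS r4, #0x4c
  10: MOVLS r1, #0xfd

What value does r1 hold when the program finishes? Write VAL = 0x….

[0] flags=1000 → (cmp)
[1] flags=1000 VS?F → skip
[2] flags=1000 VS?F → skip
[3] flags=1000 LE?T → r3=0x17
[4] flags=1000 → (cmp)
[5] flags=1000 HI?F → skip
[6] flags=1000 CS?F → skip
[7] flags=1000 LS?T → r0=0x68
[8] flags=1001 → (cmp)
[9] flags=1001 LS?T → r4=0x4c
[10] flags=1001 LS?T → r1=0xfd

VAL = 0xfd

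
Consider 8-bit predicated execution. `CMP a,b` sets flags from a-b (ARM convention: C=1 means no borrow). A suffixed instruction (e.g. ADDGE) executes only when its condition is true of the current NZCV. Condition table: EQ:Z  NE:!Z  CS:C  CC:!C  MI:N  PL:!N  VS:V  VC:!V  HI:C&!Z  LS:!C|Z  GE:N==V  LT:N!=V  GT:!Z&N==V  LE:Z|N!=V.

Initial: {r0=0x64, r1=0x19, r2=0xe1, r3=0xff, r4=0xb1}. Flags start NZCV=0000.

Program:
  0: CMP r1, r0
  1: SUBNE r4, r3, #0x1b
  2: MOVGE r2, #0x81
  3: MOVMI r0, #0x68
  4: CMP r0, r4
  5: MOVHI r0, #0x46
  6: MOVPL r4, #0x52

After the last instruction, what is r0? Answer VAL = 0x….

[0] flags=1000 → (cmp)
[1] flags=1000 NE?T → r4=0xe4
[2] flags=1000 GE?F → skip
[3] flags=1000 MI?T → r0=0x68
[4] flags=1001 → (cmp)
[5] flags=1001 HI?F → skip
[6] flags=1001 PL?F → skip

VAL = 0x68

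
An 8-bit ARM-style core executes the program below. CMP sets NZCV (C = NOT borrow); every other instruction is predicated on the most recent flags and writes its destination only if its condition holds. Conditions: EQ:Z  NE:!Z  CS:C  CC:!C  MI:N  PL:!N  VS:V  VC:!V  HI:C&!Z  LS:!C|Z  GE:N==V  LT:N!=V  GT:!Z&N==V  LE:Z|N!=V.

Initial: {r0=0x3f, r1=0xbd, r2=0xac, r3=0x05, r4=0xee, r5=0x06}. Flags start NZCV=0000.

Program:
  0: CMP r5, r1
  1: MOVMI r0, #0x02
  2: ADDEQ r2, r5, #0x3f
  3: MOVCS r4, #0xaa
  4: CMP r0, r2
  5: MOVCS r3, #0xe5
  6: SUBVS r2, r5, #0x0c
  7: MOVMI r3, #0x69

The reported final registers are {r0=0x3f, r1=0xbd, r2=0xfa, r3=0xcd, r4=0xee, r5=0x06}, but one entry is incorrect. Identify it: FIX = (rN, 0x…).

0: ✓ CMP  NZCV=0000
1: · MOVMI
2: · ADDEQ
3: · MOVCS
4: ✓ CMP  NZCV=1001
5: · MOVCS
6: ✓ SUBVS  r2←0xfa
7: ✓ MOVMI  r3←0x69

FIX = (r3, 0x69)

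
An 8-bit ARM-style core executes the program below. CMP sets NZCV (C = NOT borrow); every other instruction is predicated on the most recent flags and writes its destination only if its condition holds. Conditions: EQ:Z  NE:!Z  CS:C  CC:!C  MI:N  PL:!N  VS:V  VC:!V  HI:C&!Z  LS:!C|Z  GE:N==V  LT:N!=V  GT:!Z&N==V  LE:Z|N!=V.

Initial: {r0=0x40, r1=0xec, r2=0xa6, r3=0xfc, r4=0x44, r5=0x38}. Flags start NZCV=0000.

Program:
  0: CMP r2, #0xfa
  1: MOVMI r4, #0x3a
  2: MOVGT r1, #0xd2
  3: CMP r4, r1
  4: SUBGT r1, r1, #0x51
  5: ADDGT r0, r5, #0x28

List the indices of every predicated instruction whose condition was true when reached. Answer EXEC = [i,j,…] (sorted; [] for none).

EXEC = [1,4,5]

0: ✓ CMP  NZCV=1000
1: ✓ MOVMI  r4←0x3a
2: · MOVGT
3: ✓ CMP  NZCV=0000
4: ✓ SUBGT  r1←0x9b
5: ✓ ADDGT  r0←0x60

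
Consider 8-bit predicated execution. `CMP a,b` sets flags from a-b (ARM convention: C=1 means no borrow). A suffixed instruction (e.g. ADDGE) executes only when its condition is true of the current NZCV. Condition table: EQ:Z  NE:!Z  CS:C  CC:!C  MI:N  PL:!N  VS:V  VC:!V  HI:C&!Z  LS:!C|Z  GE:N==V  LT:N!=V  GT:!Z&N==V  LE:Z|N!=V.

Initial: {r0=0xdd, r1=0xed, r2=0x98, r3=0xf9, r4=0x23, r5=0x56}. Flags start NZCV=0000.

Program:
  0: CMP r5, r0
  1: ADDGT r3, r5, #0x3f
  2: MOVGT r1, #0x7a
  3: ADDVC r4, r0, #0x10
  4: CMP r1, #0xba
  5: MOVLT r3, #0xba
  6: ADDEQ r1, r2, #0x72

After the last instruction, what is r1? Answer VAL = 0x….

[0] flags=0000 → (cmp)
[1] flags=0000 GT?T → r3=0x95
[2] flags=0000 GT?T → r1=0x7a
[3] flags=0000 VC?T → r4=0xed
[4] flags=1001 → (cmp)
[5] flags=1001 LT?F → skip
[6] flags=1001 EQ?F → skip

VAL = 0x7a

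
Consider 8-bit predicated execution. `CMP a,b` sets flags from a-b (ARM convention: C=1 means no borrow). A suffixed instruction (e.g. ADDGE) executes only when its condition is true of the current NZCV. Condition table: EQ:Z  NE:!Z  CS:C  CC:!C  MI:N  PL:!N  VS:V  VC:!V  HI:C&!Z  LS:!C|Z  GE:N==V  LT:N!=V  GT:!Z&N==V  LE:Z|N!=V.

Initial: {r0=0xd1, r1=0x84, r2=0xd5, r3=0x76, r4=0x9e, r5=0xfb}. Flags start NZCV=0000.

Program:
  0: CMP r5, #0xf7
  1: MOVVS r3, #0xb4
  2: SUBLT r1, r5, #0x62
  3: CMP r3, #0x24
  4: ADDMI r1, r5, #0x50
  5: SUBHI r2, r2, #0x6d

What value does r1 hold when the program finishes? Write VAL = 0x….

VAL = 0x84

[0] flags=0010 → (cmp)
[1] flags=0010 VS?F → skip
[2] flags=0010 LT?F → skip
[3] flags=0010 → (cmp)
[4] flags=0010 MI?F → skip
[5] flags=0010 HI?T → r2=0x68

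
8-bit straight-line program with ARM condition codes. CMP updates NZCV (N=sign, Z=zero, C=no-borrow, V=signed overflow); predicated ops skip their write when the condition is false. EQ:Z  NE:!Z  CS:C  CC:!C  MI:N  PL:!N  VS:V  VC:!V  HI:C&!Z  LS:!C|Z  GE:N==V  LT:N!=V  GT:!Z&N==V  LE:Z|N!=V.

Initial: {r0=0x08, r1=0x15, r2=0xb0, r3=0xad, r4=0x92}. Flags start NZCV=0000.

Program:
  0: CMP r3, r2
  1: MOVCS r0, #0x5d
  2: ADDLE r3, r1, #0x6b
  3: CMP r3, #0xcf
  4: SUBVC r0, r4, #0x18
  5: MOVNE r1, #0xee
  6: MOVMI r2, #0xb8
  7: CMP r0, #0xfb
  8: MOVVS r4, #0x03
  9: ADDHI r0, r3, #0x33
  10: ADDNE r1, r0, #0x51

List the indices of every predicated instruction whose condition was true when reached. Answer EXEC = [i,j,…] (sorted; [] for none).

EXEC = [2,4,5,6,10]

[0] flags=1000 → (cmp)
[1] flags=1000 CS?F → skip
[2] flags=1000 LE?T → r3=0x80
[3] flags=1000 → (cmp)
[4] flags=1000 VC?T → r0=0x7a
[5] flags=1000 NE?T → r1=0xee
[6] flags=1000 MI?T → r2=0xb8
[7] flags=0000 → (cmp)
[8] flags=0000 VS?F → skip
[9] flags=0000 HI?F → skip
[10] flags=0000 NE?T → r1=0xcb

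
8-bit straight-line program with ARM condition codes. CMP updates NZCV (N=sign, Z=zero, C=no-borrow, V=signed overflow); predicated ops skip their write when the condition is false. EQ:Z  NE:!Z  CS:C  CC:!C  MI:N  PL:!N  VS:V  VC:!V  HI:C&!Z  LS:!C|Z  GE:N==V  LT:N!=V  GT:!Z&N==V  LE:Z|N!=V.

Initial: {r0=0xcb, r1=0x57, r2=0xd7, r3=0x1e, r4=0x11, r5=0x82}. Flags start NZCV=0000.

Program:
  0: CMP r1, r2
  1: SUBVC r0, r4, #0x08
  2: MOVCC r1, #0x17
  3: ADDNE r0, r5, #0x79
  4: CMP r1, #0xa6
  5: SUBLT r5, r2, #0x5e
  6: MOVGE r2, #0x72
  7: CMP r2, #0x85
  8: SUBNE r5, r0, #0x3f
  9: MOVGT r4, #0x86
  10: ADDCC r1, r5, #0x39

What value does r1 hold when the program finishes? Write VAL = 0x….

VAL = 0xf5

0: ✓ CMP  NZCV=1001
1: · SUBVC
2: ✓ MOVCC  r1←0x17
3: ✓ ADDNE  r0←0xfb
4: ✓ CMP  NZCV=0000
5: · SUBLT
6: ✓ MOVGE  r2←0x72
7: ✓ CMP  NZCV=1001
8: ✓ SUBNE  r5←0xbc
9: ✓ MOVGT  r4←0x86
10: ✓ ADDCC  r1←0xf5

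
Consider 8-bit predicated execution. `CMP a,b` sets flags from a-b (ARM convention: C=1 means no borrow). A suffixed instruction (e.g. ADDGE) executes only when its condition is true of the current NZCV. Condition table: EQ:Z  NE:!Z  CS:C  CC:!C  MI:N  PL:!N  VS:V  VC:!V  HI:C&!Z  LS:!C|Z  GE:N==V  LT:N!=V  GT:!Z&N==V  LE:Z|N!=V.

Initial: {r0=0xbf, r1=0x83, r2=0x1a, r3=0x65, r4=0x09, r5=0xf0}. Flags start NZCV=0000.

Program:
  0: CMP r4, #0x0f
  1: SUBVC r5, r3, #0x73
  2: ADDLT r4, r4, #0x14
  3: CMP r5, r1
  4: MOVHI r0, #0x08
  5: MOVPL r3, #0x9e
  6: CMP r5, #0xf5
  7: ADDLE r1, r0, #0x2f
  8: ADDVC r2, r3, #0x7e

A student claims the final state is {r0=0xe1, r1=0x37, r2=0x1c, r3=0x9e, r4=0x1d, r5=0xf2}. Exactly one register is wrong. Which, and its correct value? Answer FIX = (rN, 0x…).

FIX = (r0, 0x08)

0: ✓ CMP  NZCV=1000
1: ✓ SUBVC  r5←0xf2
2: ✓ ADDLT  r4←0x1d
3: ✓ CMP  NZCV=0010
4: ✓ MOVHI  r0←0x08
5: ✓ MOVPL  r3←0x9e
6: ✓ CMP  NZCV=1000
7: ✓ ADDLE  r1←0x37
8: ✓ ADDVC  r2←0x1c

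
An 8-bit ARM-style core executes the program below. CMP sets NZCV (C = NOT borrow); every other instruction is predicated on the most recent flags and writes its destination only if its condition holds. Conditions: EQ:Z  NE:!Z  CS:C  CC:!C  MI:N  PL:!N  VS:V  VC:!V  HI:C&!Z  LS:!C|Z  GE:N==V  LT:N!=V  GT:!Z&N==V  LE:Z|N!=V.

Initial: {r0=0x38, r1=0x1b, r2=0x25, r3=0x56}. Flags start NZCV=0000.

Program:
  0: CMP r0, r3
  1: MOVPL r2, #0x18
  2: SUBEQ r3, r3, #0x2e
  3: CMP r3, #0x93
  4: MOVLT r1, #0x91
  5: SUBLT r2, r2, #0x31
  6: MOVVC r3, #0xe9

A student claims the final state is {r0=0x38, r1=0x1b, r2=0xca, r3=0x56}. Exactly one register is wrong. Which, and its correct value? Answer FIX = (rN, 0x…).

FIX = (r2, 0x25)

0: ✓ CMP  NZCV=1000
1: · MOVPL
2: · SUBEQ
3: ✓ CMP  NZCV=1001
4: · MOVLT
5: · SUBLT
6: · MOVVC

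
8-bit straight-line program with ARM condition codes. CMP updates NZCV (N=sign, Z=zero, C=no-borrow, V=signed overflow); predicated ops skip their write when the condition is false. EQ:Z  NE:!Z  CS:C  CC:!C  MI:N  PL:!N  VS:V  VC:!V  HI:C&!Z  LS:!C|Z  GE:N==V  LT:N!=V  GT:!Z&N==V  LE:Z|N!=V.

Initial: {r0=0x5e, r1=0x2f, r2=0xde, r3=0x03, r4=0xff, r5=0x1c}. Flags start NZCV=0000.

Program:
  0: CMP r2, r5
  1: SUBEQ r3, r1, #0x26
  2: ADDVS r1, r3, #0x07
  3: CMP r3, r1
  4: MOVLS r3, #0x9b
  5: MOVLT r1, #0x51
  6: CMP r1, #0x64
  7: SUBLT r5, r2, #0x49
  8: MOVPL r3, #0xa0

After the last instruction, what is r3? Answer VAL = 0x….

VAL = 0x9b

0: ✓ CMP  NZCV=1010
1: · SUBEQ
2: · ADDVS
3: ✓ CMP  NZCV=1000
4: ✓ MOVLS  r3←0x9b
5: ✓ MOVLT  r1←0x51
6: ✓ CMP  NZCV=1000
7: ✓ SUBLT  r5←0x95
8: · MOVPL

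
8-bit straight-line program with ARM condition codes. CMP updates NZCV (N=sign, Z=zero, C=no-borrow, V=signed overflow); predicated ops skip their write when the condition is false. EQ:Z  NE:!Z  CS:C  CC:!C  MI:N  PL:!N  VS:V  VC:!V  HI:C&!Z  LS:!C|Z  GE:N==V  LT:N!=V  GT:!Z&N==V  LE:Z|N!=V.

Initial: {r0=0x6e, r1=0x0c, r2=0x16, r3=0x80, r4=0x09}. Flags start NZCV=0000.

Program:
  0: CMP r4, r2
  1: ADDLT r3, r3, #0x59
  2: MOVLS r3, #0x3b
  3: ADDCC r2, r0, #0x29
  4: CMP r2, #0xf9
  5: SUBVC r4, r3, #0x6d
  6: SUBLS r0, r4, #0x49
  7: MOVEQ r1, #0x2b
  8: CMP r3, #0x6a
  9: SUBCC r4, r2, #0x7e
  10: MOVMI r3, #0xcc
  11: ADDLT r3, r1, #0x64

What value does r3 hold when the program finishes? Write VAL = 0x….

[0] flags=1000 → (cmp)
[1] flags=1000 LT?T → r3=0xd9
[2] flags=1000 LS?T → r3=0x3b
[3] flags=1000 CC?T → r2=0x97
[4] flags=1000 → (cmp)
[5] flags=1000 VC?T → r4=0xce
[6] flags=1000 LS?T → r0=0x85
[7] flags=1000 EQ?F → skip
[8] flags=1000 → (cmp)
[9] flags=1000 CC?T → r4=0x19
[10] flags=1000 MI?T → r3=0xcc
[11] flags=1000 LT?T → r3=0x70

VAL = 0x70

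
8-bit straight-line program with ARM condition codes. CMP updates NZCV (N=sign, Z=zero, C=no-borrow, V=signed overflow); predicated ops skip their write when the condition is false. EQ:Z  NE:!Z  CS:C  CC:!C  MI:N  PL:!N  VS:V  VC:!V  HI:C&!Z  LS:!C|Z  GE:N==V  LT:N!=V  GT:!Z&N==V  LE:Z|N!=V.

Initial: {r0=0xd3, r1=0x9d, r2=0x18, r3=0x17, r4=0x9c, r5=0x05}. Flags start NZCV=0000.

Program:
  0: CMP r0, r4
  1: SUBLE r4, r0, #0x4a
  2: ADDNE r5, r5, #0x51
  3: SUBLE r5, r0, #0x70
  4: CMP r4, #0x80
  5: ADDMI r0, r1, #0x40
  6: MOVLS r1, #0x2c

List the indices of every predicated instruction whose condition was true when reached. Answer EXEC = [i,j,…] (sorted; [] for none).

EXEC = [2]

[0] flags=0010 → (cmp)
[1] flags=0010 LE?F → skip
[2] flags=0010 NE?T → r5=0x56
[3] flags=0010 LE?F → skip
[4] flags=0010 → (cmp)
[5] flags=0010 MI?F → skip
[6] flags=0010 LS?F → skip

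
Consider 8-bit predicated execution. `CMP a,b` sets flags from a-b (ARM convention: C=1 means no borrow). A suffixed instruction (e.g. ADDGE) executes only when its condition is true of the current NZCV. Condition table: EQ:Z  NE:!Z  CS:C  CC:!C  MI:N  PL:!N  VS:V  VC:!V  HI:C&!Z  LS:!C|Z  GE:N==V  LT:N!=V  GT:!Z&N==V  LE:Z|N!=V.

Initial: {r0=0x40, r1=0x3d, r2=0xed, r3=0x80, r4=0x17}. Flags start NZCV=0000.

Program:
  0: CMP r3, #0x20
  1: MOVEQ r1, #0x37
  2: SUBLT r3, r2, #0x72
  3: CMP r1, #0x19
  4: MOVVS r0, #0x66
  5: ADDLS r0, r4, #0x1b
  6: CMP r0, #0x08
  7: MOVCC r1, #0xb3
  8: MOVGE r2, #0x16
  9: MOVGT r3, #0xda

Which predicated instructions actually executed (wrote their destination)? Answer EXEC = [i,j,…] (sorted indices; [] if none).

[0] flags=0011 → (cmp)
[1] flags=0011 EQ?F → skip
[2] flags=0011 LT?T → r3=0x7b
[3] flags=0010 → (cmp)
[4] flags=0010 VS?F → skip
[5] flags=0010 LS?F → skip
[6] flags=0010 → (cmp)
[7] flags=0010 CC?F → skip
[8] flags=0010 GE?T → r2=0x16
[9] flags=0010 GT?T → r3=0xda

EXEC = [2,8,9]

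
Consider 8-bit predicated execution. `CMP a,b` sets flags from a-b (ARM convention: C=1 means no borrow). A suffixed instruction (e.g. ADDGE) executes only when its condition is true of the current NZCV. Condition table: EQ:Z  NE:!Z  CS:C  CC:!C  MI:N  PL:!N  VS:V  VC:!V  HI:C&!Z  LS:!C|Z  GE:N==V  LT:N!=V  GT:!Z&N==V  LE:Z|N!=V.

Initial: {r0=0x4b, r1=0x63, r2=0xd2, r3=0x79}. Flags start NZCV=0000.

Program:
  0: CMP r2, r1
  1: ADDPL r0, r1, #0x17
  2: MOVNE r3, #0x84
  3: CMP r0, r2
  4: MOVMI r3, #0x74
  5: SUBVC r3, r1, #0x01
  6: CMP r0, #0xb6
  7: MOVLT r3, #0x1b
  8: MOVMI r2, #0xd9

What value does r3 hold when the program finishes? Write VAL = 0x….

VAL = 0x74

[0] flags=0011 → (cmp)
[1] flags=0011 PL?T → r0=0x7a
[2] flags=0011 NE?T → r3=0x84
[3] flags=1001 → (cmp)
[4] flags=1001 MI?T → r3=0x74
[5] flags=1001 VC?F → skip
[6] flags=1001 → (cmp)
[7] flags=1001 LT?F → skip
[8] flags=1001 MI?T → r2=0xd9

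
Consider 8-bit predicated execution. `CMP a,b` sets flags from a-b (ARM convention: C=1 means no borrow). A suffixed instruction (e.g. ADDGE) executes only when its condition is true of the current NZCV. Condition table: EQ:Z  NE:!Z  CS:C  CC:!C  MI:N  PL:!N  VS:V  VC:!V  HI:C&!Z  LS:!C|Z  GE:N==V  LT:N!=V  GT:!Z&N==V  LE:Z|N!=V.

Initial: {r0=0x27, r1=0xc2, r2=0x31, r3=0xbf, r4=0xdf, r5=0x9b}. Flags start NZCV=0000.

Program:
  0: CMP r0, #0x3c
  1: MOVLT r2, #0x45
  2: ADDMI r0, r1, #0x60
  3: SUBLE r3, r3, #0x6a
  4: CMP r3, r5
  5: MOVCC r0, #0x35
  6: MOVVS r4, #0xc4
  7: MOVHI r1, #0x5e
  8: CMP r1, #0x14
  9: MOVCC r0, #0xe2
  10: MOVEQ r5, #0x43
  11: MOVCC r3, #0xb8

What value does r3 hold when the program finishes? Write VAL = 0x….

VAL = 0x55

0: ✓ CMP  NZCV=1000
1: ✓ MOVLT  r2←0x45
2: ✓ ADDMI  r0←0x22
3: ✓ SUBLE  r3←0x55
4: ✓ CMP  NZCV=1001
5: ✓ MOVCC  r0←0x35
6: ✓ MOVVS  r4←0xc4
7: · MOVHI
8: ✓ CMP  NZCV=1010
9: · MOVCC
10: · MOVEQ
11: · MOVCC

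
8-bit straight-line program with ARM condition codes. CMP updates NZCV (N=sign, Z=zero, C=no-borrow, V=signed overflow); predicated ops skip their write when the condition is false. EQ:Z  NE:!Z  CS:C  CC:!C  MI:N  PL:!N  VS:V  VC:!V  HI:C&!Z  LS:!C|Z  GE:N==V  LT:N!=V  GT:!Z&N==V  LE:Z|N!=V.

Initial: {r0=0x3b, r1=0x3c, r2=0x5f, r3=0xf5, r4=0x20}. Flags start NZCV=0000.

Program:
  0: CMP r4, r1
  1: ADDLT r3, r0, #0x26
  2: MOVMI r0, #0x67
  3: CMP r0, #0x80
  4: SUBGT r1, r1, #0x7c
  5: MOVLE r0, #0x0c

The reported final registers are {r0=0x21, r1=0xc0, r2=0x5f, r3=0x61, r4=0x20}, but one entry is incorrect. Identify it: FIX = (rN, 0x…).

0: ✓ CMP  NZCV=1000
1: ✓ ADDLT  r3←0x61
2: ✓ MOVMI  r0←0x67
3: ✓ CMP  NZCV=1001
4: ✓ SUBGT  r1←0xc0
5: · MOVLE

FIX = (r0, 0x67)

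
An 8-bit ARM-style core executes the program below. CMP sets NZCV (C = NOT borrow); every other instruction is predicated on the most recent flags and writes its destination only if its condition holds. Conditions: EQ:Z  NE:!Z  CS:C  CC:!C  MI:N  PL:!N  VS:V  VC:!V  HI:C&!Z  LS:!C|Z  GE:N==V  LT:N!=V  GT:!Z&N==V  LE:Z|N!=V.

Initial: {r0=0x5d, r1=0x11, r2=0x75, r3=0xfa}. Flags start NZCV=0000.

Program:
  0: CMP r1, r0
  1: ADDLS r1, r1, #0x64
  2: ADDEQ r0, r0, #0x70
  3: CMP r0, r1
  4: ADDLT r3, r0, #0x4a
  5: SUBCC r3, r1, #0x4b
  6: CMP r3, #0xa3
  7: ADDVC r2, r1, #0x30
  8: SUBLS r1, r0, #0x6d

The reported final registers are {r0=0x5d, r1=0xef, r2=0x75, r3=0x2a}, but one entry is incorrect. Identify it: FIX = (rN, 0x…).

FIX = (r1, 0xf0)

0: ✓ CMP  NZCV=1000
1: ✓ ADDLS  r1←0x75
2: · ADDEQ
3: ✓ CMP  NZCV=1000
4: ✓ ADDLT  r3←0xa7
5: ✓ SUBCC  r3←0x2a
6: ✓ CMP  NZCV=1001
7: · ADDVC
8: ✓ SUBLS  r1←0xf0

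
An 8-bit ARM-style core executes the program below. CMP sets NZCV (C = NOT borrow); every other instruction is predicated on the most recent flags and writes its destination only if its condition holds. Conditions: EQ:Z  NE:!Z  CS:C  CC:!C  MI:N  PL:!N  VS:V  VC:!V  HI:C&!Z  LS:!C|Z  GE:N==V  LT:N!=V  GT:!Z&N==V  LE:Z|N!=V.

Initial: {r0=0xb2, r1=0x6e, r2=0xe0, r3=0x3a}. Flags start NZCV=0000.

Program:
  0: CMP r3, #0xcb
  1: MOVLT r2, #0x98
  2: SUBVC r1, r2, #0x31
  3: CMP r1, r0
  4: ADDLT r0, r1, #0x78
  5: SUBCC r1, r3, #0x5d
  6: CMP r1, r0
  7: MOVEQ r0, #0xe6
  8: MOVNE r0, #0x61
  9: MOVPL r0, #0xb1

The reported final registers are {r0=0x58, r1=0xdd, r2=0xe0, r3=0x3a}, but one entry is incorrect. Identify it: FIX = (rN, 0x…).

0: ✓ CMP  NZCV=0000
1: · MOVLT
2: ✓ SUBVC  r1←0xaf
3: ✓ CMP  NZCV=1000
4: ✓ ADDLT  r0←0x27
5: ✓ SUBCC  r1←0xdd
6: ✓ CMP  NZCV=1010
7: · MOVEQ
8: ✓ MOVNE  r0←0x61
9: · MOVPL

FIX = (r0, 0x61)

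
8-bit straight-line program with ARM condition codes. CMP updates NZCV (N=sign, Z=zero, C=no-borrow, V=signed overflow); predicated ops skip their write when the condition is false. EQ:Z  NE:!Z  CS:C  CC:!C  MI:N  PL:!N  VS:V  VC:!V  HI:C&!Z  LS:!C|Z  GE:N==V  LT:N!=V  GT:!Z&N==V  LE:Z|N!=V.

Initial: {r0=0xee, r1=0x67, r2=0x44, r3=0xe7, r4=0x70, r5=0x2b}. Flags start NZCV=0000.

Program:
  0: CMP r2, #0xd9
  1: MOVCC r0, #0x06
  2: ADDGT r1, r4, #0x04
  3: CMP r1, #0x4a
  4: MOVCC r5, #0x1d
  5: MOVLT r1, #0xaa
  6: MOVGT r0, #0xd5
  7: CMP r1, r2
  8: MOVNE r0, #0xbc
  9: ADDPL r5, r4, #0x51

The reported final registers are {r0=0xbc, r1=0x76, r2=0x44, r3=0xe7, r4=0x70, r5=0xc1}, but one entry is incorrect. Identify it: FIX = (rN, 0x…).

[0] flags=0000 → (cmp)
[1] flags=0000 CC?T → r0=0x06
[2] flags=0000 GT?T → r1=0x74
[3] flags=0010 → (cmp)
[4] flags=0010 CC?F → skip
[5] flags=0010 LT?F → skip
[6] flags=0010 GT?T → r0=0xd5
[7] flags=0010 → (cmp)
[8] flags=0010 NE?T → r0=0xbc
[9] flags=0010 PL?T → r5=0xc1

FIX = (r1, 0x74)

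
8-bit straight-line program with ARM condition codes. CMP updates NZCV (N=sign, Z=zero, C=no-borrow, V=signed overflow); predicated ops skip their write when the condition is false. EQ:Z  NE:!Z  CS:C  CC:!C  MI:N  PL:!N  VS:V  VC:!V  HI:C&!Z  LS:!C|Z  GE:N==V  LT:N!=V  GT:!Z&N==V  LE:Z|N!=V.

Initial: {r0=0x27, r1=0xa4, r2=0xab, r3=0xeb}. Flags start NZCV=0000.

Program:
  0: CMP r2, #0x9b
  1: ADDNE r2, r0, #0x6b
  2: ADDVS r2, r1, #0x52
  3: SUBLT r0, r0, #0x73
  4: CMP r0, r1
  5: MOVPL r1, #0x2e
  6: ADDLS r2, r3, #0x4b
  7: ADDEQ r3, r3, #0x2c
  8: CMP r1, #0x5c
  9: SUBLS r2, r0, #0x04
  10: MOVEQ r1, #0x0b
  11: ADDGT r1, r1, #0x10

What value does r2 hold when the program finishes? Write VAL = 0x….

VAL = 0x36

[0] flags=0010 → (cmp)
[1] flags=0010 NE?T → r2=0x92
[2] flags=0010 VS?F → skip
[3] flags=0010 LT?F → skip
[4] flags=1001 → (cmp)
[5] flags=1001 PL?F → skip
[6] flags=1001 LS?T → r2=0x36
[7] flags=1001 EQ?F → skip
[8] flags=0011 → (cmp)
[9] flags=0011 LS?F → skip
[10] flags=0011 EQ?F → skip
[11] flags=0011 GT?F → skip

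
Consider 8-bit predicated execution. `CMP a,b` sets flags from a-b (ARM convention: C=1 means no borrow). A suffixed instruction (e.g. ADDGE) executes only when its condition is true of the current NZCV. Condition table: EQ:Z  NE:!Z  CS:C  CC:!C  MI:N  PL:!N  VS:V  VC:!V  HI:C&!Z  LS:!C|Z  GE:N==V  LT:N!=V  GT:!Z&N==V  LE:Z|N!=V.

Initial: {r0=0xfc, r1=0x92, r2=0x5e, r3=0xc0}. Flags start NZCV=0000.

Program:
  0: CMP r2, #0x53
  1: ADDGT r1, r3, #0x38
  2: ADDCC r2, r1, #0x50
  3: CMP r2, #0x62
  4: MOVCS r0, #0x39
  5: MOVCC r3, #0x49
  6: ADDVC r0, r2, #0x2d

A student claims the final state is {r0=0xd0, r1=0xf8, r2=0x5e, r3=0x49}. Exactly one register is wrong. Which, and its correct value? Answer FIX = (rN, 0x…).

0: ✓ CMP  NZCV=0010
1: ✓ ADDGT  r1←0xf8
2: · ADDCC
3: ✓ CMP  NZCV=1000
4: · MOVCS
5: ✓ MOVCC  r3←0x49
6: ✓ ADDVC  r0←0x8b

FIX = (r0, 0x8b)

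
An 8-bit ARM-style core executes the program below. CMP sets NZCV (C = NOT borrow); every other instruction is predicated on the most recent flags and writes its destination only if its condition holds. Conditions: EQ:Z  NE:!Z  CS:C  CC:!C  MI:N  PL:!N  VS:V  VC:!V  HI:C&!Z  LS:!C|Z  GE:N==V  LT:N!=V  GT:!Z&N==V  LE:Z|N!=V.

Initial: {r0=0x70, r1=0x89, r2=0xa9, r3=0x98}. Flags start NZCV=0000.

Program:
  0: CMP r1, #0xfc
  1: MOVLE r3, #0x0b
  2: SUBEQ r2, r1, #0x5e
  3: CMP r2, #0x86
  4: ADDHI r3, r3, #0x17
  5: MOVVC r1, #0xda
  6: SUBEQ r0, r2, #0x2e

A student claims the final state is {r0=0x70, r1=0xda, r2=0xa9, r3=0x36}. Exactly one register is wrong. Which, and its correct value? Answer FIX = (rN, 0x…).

[0] flags=1000 → (cmp)
[1] flags=1000 LE?T → r3=0x0b
[2] flags=1000 EQ?F → skip
[3] flags=0010 → (cmp)
[4] flags=0010 HI?T → r3=0x22
[5] flags=0010 VC?T → r1=0xda
[6] flags=0010 EQ?F → skip

FIX = (r3, 0x22)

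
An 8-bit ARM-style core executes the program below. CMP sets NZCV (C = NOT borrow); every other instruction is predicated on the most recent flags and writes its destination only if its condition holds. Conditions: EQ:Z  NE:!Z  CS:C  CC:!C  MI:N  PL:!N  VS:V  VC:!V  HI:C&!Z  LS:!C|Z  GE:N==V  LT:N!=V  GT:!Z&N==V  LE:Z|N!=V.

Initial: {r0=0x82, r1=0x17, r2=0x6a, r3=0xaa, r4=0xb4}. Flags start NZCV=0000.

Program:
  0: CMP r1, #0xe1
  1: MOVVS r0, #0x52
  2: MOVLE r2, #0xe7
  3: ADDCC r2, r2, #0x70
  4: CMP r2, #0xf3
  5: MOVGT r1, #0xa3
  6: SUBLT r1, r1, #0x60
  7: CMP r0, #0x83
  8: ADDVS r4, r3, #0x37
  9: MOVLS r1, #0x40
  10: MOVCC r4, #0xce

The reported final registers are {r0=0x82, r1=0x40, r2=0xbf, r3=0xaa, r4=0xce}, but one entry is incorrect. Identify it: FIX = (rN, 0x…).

[0] flags=0000 → (cmp)
[1] flags=0000 VS?F → skip
[2] flags=0000 LE?F → skip
[3] flags=0000 CC?T → r2=0xda
[4] flags=1000 → (cmp)
[5] flags=1000 GT?F → skip
[6] flags=1000 LT?T → r1=0xb7
[7] flags=1000 → (cmp)
[8] flags=1000 VS?F → skip
[9] flags=1000 LS?T → r1=0x40
[10] flags=1000 CC?T → r4=0xce

FIX = (r2, 0xda)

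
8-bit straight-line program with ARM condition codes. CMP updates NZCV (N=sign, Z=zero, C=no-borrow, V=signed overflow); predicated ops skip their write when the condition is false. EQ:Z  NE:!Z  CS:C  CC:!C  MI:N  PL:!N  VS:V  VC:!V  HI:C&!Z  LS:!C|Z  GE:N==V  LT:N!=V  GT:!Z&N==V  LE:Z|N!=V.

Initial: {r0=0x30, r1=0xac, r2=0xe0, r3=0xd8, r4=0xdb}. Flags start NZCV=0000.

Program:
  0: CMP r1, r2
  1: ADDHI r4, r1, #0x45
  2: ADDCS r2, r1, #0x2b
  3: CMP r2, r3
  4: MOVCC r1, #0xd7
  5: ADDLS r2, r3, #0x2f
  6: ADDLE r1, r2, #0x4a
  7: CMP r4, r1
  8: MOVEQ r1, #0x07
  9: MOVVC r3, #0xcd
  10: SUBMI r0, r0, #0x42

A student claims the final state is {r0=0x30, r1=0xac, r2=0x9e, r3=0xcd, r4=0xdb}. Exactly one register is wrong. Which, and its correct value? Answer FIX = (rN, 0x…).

0: ✓ CMP  NZCV=1000
1: · ADDHI
2: · ADDCS
3: ✓ CMP  NZCV=0010
4: · MOVCC
5: · ADDLS
6: · ADDLE
7: ✓ CMP  NZCV=0010
8: · MOVEQ
9: ✓ MOVVC  r3←0xcd
10: · SUBMI

FIX = (r2, 0xe0)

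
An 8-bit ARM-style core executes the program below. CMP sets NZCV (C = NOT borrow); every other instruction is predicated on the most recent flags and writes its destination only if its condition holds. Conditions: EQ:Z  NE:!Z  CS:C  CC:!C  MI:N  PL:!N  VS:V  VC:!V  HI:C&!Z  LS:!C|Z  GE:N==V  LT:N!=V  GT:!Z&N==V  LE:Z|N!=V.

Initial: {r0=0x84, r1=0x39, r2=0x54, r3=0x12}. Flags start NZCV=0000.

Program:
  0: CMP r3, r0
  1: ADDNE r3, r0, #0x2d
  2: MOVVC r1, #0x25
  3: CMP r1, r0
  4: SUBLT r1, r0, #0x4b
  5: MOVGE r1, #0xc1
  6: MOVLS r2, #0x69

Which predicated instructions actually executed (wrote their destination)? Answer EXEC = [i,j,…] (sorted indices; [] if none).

EXEC = [1,5,6]

[0] flags=1001 → (cmp)
[1] flags=1001 NE?T → r3=0xb1
[2] flags=1001 VC?F → skip
[3] flags=1001 → (cmp)
[4] flags=1001 LT?F → skip
[5] flags=1001 GE?T → r1=0xc1
[6] flags=1001 LS?T → r2=0x69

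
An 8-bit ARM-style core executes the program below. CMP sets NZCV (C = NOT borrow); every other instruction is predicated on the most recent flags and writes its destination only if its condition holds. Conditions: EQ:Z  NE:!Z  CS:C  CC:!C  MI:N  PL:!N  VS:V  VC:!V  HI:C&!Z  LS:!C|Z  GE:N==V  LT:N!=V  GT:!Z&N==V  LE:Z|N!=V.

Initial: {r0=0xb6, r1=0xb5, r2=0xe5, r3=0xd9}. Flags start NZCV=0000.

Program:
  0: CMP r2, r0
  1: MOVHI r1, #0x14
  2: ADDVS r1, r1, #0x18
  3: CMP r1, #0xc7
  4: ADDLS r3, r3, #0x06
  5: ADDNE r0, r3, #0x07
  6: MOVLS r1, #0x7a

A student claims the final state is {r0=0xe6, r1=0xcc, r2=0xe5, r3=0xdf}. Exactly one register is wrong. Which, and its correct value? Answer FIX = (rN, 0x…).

FIX = (r1, 0x7a)

[0] flags=0010 → (cmp)
[1] flags=0010 HI?T → r1=0x14
[2] flags=0010 VS?F → skip
[3] flags=0000 → (cmp)
[4] flags=0000 LS?T → r3=0xdf
[5] flags=0000 NE?T → r0=0xe6
[6] flags=0000 LS?T → r1=0x7a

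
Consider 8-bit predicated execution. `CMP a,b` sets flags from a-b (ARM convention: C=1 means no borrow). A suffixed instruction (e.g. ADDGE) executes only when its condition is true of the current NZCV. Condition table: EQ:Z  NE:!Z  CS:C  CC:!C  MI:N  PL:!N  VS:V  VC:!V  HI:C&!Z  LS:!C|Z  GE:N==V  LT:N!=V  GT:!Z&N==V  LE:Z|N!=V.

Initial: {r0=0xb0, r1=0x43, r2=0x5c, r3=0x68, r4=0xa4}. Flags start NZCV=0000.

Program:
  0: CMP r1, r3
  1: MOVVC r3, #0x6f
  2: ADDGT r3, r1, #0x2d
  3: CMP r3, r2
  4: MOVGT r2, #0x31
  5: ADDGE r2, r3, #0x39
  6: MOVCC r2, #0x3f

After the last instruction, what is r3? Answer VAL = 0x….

VAL = 0x6f

[0] flags=1000 → (cmp)
[1] flags=1000 VC?T → r3=0x6f
[2] flags=1000 GT?F → skip
[3] flags=0010 → (cmp)
[4] flags=0010 GT?T → r2=0x31
[5] flags=0010 GE?T → r2=0xa8
[6] flags=0010 CC?F → skip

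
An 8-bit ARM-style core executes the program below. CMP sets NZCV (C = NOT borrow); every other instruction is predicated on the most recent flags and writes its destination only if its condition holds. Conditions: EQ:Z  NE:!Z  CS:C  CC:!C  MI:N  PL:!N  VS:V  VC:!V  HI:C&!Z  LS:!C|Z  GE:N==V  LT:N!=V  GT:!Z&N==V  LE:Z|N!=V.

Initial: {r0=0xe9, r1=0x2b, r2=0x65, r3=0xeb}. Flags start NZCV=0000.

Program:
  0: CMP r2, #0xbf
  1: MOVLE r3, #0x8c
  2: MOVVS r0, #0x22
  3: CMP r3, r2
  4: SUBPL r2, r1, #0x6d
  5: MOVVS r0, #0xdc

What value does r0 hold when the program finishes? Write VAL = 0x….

[0] flags=1001 → (cmp)
[1] flags=1001 LE?F → skip
[2] flags=1001 VS?T → r0=0x22
[3] flags=1010 → (cmp)
[4] flags=1010 PL?F → skip
[5] flags=1010 VS?F → skip

VAL = 0x22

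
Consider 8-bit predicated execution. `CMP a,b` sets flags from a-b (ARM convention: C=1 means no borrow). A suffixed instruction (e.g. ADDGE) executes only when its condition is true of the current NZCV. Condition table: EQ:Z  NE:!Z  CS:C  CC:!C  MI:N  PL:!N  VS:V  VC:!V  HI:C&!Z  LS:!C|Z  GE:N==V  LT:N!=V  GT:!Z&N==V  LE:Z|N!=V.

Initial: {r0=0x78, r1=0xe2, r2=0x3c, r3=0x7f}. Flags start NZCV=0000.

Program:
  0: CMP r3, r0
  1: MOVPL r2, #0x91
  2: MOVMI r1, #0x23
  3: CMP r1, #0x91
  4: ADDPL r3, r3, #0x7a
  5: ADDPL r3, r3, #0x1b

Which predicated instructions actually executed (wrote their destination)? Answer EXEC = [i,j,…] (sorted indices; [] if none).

0: ✓ CMP  NZCV=0010
1: ✓ MOVPL  r2←0x91
2: · MOVMI
3: ✓ CMP  NZCV=0010
4: ✓ ADDPL  r3←0xf9
5: ✓ ADDPL  r3←0x14

EXEC = [1,4,5]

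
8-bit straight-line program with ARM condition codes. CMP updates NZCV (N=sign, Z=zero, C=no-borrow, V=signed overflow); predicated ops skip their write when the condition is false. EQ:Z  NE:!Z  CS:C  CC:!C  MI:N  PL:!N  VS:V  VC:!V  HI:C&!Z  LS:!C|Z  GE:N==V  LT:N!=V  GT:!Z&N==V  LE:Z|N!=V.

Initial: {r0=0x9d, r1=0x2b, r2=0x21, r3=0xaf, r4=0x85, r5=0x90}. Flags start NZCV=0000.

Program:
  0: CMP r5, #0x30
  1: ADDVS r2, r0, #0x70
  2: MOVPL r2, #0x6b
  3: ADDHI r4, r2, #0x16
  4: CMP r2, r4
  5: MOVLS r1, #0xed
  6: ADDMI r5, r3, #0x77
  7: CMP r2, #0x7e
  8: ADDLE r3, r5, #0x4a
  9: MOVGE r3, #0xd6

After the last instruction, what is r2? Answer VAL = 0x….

VAL = 0x6b

0: ✓ CMP  NZCV=0011
1: ✓ ADDVS  r2←0x0d
2: ✓ MOVPL  r2←0x6b
3: ✓ ADDHI  r4←0x81
4: ✓ CMP  NZCV=1001
5: ✓ MOVLS  r1←0xed
6: ✓ ADDMI  r5←0x26
7: ✓ CMP  NZCV=1000
8: ✓ ADDLE  r3←0x70
9: · MOVGE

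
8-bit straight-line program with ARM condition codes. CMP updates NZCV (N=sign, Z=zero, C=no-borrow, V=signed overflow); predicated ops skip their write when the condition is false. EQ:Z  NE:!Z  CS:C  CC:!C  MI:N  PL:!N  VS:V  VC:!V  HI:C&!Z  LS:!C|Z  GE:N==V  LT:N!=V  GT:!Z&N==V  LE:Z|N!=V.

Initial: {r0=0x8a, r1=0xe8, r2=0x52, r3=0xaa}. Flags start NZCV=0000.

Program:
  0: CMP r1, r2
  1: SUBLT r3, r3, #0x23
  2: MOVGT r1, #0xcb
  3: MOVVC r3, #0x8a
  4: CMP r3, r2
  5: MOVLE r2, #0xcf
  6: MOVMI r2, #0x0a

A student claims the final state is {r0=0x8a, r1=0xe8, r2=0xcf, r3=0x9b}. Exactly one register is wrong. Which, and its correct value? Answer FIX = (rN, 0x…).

FIX = (r3, 0x8a)

0: ✓ CMP  NZCV=1010
1: ✓ SUBLT  r3←0x87
2: · MOVGT
3: ✓ MOVVC  r3←0x8a
4: ✓ CMP  NZCV=0011
5: ✓ MOVLE  r2←0xcf
6: · MOVMI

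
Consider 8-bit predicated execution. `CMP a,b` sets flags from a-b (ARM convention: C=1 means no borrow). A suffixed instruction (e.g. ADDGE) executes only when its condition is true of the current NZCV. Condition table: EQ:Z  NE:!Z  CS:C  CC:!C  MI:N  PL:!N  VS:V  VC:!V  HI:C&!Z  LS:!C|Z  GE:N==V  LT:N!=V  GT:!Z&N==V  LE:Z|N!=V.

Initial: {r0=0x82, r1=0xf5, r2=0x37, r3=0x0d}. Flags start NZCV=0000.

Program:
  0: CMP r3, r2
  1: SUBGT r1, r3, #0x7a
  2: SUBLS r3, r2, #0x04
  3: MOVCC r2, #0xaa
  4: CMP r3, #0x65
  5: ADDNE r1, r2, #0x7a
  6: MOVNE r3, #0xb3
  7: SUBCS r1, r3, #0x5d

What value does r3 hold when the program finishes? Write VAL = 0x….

[0] flags=1000 → (cmp)
[1] flags=1000 GT?F → skip
[2] flags=1000 LS?T → r3=0x33
[3] flags=1000 CC?T → r2=0xaa
[4] flags=1000 → (cmp)
[5] flags=1000 NE?T → r1=0x24
[6] flags=1000 NE?T → r3=0xb3
[7] flags=1000 CS?F → skip

VAL = 0xb3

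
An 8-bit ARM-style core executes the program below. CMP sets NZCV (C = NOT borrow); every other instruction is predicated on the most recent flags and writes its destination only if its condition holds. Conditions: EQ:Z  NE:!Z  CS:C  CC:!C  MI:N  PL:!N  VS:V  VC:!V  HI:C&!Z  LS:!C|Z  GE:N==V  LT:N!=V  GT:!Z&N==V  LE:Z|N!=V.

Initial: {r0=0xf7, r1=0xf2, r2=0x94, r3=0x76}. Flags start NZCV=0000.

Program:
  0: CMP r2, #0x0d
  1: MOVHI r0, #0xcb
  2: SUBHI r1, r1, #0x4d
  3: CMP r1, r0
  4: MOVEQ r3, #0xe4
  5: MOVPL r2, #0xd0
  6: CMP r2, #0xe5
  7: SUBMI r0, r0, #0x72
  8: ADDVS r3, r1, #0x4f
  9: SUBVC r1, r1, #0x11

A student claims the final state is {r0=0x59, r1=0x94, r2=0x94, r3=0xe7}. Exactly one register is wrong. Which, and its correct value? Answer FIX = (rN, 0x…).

FIX = (r3, 0x76)

[0] flags=1010 → (cmp)
[1] flags=1010 HI?T → r0=0xcb
[2] flags=1010 HI?T → r1=0xa5
[3] flags=1000 → (cmp)
[4] flags=1000 EQ?F → skip
[5] flags=1000 PL?F → skip
[6] flags=1000 → (cmp)
[7] flags=1000 MI?T → r0=0x59
[8] flags=1000 VS?F → skip
[9] flags=1000 VC?T → r1=0x94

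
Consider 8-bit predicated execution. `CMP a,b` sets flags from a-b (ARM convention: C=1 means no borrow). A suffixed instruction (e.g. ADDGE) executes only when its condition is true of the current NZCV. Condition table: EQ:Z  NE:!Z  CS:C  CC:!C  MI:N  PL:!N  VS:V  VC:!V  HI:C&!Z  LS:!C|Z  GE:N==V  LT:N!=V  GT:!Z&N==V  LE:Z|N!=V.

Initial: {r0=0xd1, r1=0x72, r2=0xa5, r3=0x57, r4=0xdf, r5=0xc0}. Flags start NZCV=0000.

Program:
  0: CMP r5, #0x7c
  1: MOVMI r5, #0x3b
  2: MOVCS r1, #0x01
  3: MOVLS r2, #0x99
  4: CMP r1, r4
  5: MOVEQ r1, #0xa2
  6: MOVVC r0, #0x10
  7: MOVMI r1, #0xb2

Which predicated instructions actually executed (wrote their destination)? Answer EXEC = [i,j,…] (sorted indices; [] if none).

[0] flags=0011 → (cmp)
[1] flags=0011 MI?F → skip
[2] flags=0011 CS?T → r1=0x01
[3] flags=0011 LS?F → skip
[4] flags=0000 → (cmp)
[5] flags=0000 EQ?F → skip
[6] flags=0000 VC?T → r0=0x10
[7] flags=0000 MI?F → skip

EXEC = [2,6]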